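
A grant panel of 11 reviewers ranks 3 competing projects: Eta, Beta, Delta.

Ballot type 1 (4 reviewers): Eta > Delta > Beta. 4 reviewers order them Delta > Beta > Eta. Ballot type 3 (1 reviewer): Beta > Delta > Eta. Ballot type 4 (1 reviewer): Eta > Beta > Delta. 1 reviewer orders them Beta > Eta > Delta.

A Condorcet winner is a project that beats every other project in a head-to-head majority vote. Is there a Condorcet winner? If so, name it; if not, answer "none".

Head-to-head results (11 reviewers):
Eta vs Beta: 4+1 = 5 for Eta, 6 for Beta — Beta by 6–5.
Eta vs Delta: 6 to 5, Eta.
Beta vs Delta: 3 to 8, Delta.
No project is unbeaten: Eta loses to Beta; Beta loses to Delta; Delta loses to Eta. In particular Eta → Delta → Beta → Eta is a majority cycle — no Condorcet winner exists.

none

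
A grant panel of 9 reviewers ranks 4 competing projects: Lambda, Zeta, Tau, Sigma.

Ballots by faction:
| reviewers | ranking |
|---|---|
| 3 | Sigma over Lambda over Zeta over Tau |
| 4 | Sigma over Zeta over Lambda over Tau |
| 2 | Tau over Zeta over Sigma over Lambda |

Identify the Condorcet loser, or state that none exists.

Head-to-head results (9 reviewers):
Lambda vs Zeta: Zeta, 6–3.
Lambda vs Tau: 3+4 = 7 for Lambda, 2 for Tau — Lambda by 7–2.
Lambda–Sigma: Sigma 9–0.
Zeta vs Tau: Zeta preferred on 3+4 = 7 ballots; Zeta wins 7–2.
Zeta–Sigma: Sigma 7–2.
Tau vs Sigma: Tau is ranked higher on 2 ballots, Sigma on 7. Sigma wins 7–2.
Tau is beaten in every head-to-head and is the Condorcet loser.

Tau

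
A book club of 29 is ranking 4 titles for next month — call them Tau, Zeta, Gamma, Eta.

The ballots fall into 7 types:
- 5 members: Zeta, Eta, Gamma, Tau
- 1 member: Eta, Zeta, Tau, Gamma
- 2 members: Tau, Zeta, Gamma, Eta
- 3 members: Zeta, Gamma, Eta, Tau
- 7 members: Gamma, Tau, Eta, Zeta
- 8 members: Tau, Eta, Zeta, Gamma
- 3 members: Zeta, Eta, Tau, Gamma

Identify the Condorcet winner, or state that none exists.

none

Check each pair by majority over 29 ballots:
Tau vs Zeta: Tau, 17–12.
Tau vs Gamma: Gamma wins 15–14.
Tau vs Eta: Tau, 17–12.
Zeta vs Gamma: Zeta wins 22–7.
Zeta–Eta: Eta 16–13.
Gamma–Eta: Eta 17–12.
Each book drops at least one matchup (Tau loses to Gamma; Zeta loses to Tau; Gamma loses to Zeta; Eta loses to Tau); the cycle Tau beats Zeta beats Gamma beats Tau rules out a Condorcet winner.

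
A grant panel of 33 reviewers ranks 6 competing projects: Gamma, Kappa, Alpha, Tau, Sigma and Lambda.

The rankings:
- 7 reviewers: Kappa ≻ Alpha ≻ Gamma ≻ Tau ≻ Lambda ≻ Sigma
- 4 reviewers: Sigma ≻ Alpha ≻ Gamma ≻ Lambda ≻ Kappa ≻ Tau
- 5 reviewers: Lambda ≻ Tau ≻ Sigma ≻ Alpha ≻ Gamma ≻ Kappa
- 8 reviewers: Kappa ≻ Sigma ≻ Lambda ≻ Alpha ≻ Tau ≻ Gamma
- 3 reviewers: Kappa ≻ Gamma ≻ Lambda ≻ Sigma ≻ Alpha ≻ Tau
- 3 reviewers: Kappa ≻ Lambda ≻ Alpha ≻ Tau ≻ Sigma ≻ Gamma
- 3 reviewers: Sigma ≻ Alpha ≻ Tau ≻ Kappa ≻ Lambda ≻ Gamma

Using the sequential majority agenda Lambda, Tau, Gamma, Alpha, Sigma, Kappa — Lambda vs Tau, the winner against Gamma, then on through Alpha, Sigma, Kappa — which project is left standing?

Kappa

Round 1: Lambda vs Tau — 23–10, Lambda advances.
Round 2: Lambda vs Gamma — 19–14, Lambda advances.
Round 3: Lambda vs Alpha — 19–14, Lambda advances.
Round 4: Lambda vs Sigma — 18–15, Lambda advances.
Round 5: Lambda vs Kappa — 9–24, Kappa advances.
Kappa survives the agenda.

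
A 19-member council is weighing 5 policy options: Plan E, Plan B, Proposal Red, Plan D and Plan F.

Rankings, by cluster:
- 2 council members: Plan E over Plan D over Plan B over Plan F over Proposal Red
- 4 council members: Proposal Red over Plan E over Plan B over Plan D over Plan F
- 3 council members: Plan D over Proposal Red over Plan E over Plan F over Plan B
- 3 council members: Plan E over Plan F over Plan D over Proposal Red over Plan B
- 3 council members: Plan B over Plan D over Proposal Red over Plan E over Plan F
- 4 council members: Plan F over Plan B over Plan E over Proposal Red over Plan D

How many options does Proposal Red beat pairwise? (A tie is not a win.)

3

Proposal Red against each rival (19 council members):
Proposal Red vs Plan E: Proposal Red preferred on 4+3+3 = 10 ballots; Proposal Red wins 10–9.
Proposal Red vs Plan B: 4+3+3 = 10 for Proposal Red, 9 for Plan B — Proposal Red by 10–9.
Proposal Red vs Plan D: Plan D, 11–8.
Proposal Red vs Plan F: Proposal Red is ranked higher on 4+3+3 = 10 ballots, Plan F on 9. Proposal Red wins 10–9.
Proposal Red beats Plan E, Plan B, Plan F; loses to Plan D — 3 pairwise wins.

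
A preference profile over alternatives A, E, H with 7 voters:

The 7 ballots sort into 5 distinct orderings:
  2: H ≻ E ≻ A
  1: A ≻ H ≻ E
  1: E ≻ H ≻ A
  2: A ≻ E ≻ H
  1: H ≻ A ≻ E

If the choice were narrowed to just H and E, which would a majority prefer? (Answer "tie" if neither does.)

H

Ballots ranking H above E: 2 + 1 + 1 = 4.
Ballots ranking E above H: 7 − 4 = 3.
H wins the head-to-head 4–3.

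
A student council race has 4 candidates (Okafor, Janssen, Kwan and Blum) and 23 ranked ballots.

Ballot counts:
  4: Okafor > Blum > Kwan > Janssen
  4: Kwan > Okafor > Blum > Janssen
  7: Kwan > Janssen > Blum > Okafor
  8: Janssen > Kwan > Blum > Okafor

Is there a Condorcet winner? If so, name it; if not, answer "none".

Check each pair by majority over 23 ballots:
Okafor–Janssen: Janssen 15–8.
Okafor vs Kwan: Kwan wins 19–4.
Okafor vs Blum: Blum, 15–8.
Janssen vs Kwan: Kwan, 15–8.
Janssen vs Blum: Janssen wins 15–8.
Kwan–Blum: Kwan 19–4.
Kwan defeats every rival head-to-head and is the Condorcet winner.

Kwan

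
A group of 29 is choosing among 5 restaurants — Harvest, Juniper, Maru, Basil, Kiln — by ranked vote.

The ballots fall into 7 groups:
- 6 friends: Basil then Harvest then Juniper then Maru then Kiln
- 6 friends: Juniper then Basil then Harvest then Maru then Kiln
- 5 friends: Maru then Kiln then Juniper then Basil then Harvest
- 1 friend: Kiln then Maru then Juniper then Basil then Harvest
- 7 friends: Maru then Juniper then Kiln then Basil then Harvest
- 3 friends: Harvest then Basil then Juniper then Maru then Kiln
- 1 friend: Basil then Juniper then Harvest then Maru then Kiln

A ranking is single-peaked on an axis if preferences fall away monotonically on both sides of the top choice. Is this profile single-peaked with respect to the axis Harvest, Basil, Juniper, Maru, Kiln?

yes

Axis positions: Harvest=1, Basil=2, Juniper=3, Maru=4, Kiln=5.
Group 1 (peak Basil at position 2): ranking walks positions 2-1-3-4-5, expanding outward from the peak — single-peaked.
Group 2 (peak Juniper at position 3): ranking walks positions 3-2-1-4-5, expanding outward from the peak — single-peaked.
Group 3 (peak Maru at position 4): ranking walks positions 4-5-3-2-1, expanding outward from the peak — single-peaked.
Group 4 (peak Kiln at position 5): ranking walks positions 5-4-3-2-1, expanding outward from the peak — single-peaked.
Group 5 (peak Maru at position 4): ranking walks positions 4-3-5-2-1, expanding outward from the peak — single-peaked.
Group 6 (peak Harvest at position 1): ranking walks positions 1-2-3-4-5, expanding outward from the peak — single-peaked.
Group 7 (peak Basil at position 2): ranking walks positions 2-3-1-4-5, expanding outward from the peak — single-peaked.
Every ranking is single-peaked on this axis.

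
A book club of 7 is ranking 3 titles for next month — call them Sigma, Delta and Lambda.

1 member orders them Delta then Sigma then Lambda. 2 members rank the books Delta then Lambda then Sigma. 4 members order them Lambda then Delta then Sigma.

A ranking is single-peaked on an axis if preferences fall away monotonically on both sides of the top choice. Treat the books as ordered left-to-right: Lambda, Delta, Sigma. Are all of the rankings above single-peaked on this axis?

Axis positions: Lambda=1, Delta=2, Sigma=3.
Bloc 1 (peak Delta at position 2): ranking walks positions 2-3-1, expanding outward from the peak — single-peaked.
Bloc 2 (peak Delta at position 2): ranking walks positions 2-1-3, expanding outward from the peak — single-peaked.
Bloc 3 (peak Lambda at position 1): ranking walks positions 1-2-3, expanding outward from the peak — single-peaked.
Every ranking is single-peaked on this axis.

yes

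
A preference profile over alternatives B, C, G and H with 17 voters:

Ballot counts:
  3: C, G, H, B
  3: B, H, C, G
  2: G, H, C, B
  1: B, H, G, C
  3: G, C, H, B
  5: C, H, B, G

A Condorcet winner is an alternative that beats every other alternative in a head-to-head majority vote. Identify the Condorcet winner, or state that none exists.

Head-to-head results (17 voters):
B vs C: 3+1 = 4 for B, 13 for C — C by 13–4.
B vs G: 9 to 8, B.
B vs H: 3+1 = 4 for B, 13 for H — H by 13–4.
C vs G: 3+3+5 = 11 for C, 6 for G — C by 11–6.
C vs H: C preferred on 3+3+5 = 11 ballots; C wins 11–6.
G vs H: G preferred on 3+2+3 = 8 ballots; H wins 9–8.
C wins every pairwise contest, so C is the Condorcet winner.

C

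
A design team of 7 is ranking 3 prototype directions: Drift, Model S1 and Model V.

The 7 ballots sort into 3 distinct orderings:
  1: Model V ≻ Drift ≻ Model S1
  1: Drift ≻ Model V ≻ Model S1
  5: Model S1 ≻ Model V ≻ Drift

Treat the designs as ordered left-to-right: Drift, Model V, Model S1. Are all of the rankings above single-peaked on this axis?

yes

Axis positions: Drift=1, Model V=2, Model S1=3.
Bloc 1 (peak Model V at position 2): ranking walks positions 2-1-3, expanding outward from the peak — single-peaked.
Bloc 2 (peak Drift at position 1): ranking walks positions 1-2-3, expanding outward from the peak — single-peaked.
Bloc 3 (peak Model S1 at position 3): ranking walks positions 3-2-1, expanding outward from the peak — single-peaked.
Every ranking is single-peaked on this axis.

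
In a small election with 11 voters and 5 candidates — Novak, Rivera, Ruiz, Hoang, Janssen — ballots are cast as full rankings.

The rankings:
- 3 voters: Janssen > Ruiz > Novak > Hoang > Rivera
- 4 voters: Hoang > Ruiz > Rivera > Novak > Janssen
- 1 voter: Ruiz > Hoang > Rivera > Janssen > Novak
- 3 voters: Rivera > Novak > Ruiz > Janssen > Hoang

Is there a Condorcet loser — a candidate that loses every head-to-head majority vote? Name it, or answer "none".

none

Pairwise majorities:
Novak vs Rivera: Novak preferred on 3 ballots; Rivera wins 8–3.
Novak vs Ruiz: Ruiz, 8–3.
Novak vs Hoang: 3+3 = 6 for Novak, 5 for Hoang — Novak by 6–5.
Novak–Janssen: Novak 7–4.
Rivera vs Ruiz: Ruiz, 8–3.
Rivera vs Hoang: 3 for Rivera, 8 for Hoang — Hoang by 8–3.
Rivera vs Janssen: 4+1+3 = 8 for Rivera, 3 for Janssen — Rivera by 8–3.
Ruiz vs Hoang: Ruiz, 7–4.
Ruiz vs Janssen: Ruiz preferred on 4+1+3 = 8 ballots; Ruiz wins 8–3.
Hoang vs Janssen: Janssen wins 6–5.
No candidate is winless: Novak beats Hoang; Rivera beats Novak; Ruiz beats Novak; Hoang beats Rivera; Janssen beats Hoang. There is no Condorcet loser.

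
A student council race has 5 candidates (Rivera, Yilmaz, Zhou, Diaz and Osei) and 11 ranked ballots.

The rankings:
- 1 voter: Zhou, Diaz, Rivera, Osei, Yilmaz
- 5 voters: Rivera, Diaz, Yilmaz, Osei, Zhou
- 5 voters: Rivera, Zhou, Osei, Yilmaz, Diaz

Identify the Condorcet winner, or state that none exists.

Rivera

Check each pair by majority over 11 ballots:
Rivera–Yilmaz: Rivera 11–0.
Rivera vs Zhou: Rivera wins 10–1.
Rivera vs Diaz: 10 to 1, Rivera.
Rivera vs Osei: 1+5+5 = 11 for Rivera, 0 for Osei — Rivera by 11–0.
Yilmaz–Zhou: Zhou 6–5.
Yilmaz vs Diaz: 5 for Yilmaz, 6 for Diaz — Diaz by 6–5.
Yilmaz–Osei: Osei 6–5.
Zhou vs Diaz: Zhou is ranked higher on 1+5 = 6 ballots, Diaz on 5. Zhou wins 6–5.
Zhou vs Osei: Zhou wins 6–5.
Diaz vs Osei: 6 to 5, Diaz.
Rivera beats each of Yilmaz, Zhou, Diaz, Osei — Rivera is the Condorcet winner.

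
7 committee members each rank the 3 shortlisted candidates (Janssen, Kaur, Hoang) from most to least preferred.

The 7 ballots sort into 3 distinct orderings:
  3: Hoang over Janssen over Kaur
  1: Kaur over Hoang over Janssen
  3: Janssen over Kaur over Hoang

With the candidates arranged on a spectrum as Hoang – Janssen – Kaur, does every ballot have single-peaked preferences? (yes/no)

no

Axis positions: Hoang=1, Janssen=2, Kaur=3.
Ballot type 1 (peak Hoang at position 1): ranking walks positions 1-2-3, expanding outward from the peak — single-peaked.
Ballot type 2: ranking walks positions 3-1-2; Hoang is ranked above Janssen even though Janssen lies between Hoang and the peak Kaur on the axis — preferences dip and rise again. Not single-peaked.
Ballot type 3 (peak Janssen at position 2): ranking walks positions 2-3-1, expanding outward from the peak — single-peaked.
Ballot type 2 violates single-peakedness, so the profile is not single-peaked on this axis.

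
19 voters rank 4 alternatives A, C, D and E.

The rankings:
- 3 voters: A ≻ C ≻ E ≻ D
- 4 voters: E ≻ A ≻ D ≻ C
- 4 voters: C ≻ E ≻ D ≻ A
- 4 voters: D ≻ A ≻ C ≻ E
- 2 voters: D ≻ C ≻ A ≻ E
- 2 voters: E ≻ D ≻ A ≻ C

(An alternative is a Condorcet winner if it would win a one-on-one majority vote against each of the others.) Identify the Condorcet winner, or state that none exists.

Head-to-head results (19 voters):
A vs C: A, 13–6.
A vs D: D, 12–7.
A vs E: E, 10–9.
C vs D: D wins 12–7.
C vs E: C, 13–6.
D–E: E 13–6.
Each alternative drops at least one matchup (A loses to D; C loses to A; D loses to E; E loses to C); the cycle A > C > E > A rules out a Condorcet winner.

none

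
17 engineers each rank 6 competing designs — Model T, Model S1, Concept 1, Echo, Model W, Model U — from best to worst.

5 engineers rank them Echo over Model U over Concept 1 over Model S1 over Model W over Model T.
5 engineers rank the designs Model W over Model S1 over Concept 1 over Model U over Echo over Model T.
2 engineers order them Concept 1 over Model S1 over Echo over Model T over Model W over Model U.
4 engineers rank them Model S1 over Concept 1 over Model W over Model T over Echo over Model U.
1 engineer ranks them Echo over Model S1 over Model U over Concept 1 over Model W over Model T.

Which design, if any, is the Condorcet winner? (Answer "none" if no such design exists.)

Model S1

Pairwise majorities:
Model T–Model S1: Model S1 17–0.
Model T vs Concept 1: Concept 1 wins 17–0.
Model T vs Echo: 4 to 13, Echo.
Model T–Model W: Model W 15–2.
Model T vs Model U: Model T is ranked higher on 2+4 = 6 ballots, Model U on 11. Model U wins 11–6.
Model S1 vs Concept 1: Model S1, 10–7.
Model S1 vs Echo: Model S1 is ranked higher on 5+2+4 = 11 ballots, Echo on 6. Model S1 wins 11–6.
Model S1 vs Model W: Model S1 is ranked higher on 5+2+4+1 = 12 ballots, Model W on 5. Model S1 wins 12–5.
Model S1–Model U: Model S1 12–5.
Concept 1 vs Echo: Concept 1 is ranked higher on 5+2+4 = 11 ballots, Echo on 6. Concept 1 wins 11–6.
Concept 1 vs Model W: 5+2+4+1 = 12 for Concept 1, 5 for Model W — Concept 1 by 12–5.
Concept 1 vs Model U: 5+2+4 = 11 for Concept 1, 6 for Model U — Concept 1 by 11–6.
Echo–Model W: Model W 9–8.
Echo vs Model U: Echo, 12–5.
Model W vs Model U: Model W is ranked higher on 5+2+4 = 11 ballots, Model U on 6. Model W wins 11–6.
Only Model S1 has no losses; Model S1 is the Condorcet winner.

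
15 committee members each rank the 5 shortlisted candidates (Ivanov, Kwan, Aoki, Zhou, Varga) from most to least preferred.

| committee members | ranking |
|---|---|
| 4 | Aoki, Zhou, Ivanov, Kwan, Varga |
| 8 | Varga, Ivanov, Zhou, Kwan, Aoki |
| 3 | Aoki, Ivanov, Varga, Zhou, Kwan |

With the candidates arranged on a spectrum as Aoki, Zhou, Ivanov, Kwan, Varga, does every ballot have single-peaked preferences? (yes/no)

no

Axis positions: Aoki=1, Zhou=2, Ivanov=3, Kwan=4, Varga=5.
Faction 1 (peak Aoki at position 1): ranking walks positions 1-2-3-4-5, expanding outward from the peak — single-peaked.
Faction 2: ranking walks positions 5-3-2-4-1; Ivanov is ranked above Kwan even though Kwan lies between Ivanov and the peak Varga on the axis — preferences dip and rise again. Not single-peaked.
Faction 3: ranking walks positions 1-3-5-2-4; Ivanov is ranked above Zhou even though Zhou lies between Ivanov and the peak Aoki on the axis — preferences dip and rise again. Not single-peaked.
Faction 2 violates single-peakedness, so the profile is not single-peaked on this axis.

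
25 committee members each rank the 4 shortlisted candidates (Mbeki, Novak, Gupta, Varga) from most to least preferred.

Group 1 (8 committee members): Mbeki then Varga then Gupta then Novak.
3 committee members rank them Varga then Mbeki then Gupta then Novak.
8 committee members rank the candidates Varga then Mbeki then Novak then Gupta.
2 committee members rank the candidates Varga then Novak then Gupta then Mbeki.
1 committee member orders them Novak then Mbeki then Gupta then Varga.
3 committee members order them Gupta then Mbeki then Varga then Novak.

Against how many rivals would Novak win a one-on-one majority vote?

Novak against each rival (25 committee members):
Novak vs Mbeki: 2+1 = 3 for Novak, 22 for Mbeki — Mbeki by 22–3.
Novak vs Gupta: Novak is ranked higher on 8+2+1 = 11 ballots, Gupta on 14. Gupta wins 14–11.
Novak vs Varga: Varga, 24–1.
Novak beats no one; loses to Mbeki, Gupta, Varga — 0 pairwise wins.

0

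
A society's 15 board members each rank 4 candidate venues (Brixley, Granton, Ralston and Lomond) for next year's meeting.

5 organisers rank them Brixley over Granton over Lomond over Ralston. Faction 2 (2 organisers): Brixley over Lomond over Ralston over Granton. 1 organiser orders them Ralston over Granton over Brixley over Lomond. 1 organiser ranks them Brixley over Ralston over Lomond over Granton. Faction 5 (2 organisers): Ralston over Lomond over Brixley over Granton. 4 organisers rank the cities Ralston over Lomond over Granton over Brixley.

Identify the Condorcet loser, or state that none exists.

Pairwise majorities:
Brixley vs Granton: Brixley is ranked higher on 5+2+1+2 = 10 ballots, Granton on 5. Brixley wins 10–5.
Brixley vs Ralston: Brixley preferred on 5+2+1 = 8 ballots; Brixley wins 8–7.
Brixley vs Lomond: 5+2+1+1 = 9 for Brixley, 6 for Lomond — Brixley by 9–6.
Granton vs Ralston: Ralston, 10–5.
Granton vs Lomond: Lomond, 9–6.
Ralston vs Lomond: Ralston, 8–7.
Only Granton has no wins; Granton is the Condorcet loser.

Granton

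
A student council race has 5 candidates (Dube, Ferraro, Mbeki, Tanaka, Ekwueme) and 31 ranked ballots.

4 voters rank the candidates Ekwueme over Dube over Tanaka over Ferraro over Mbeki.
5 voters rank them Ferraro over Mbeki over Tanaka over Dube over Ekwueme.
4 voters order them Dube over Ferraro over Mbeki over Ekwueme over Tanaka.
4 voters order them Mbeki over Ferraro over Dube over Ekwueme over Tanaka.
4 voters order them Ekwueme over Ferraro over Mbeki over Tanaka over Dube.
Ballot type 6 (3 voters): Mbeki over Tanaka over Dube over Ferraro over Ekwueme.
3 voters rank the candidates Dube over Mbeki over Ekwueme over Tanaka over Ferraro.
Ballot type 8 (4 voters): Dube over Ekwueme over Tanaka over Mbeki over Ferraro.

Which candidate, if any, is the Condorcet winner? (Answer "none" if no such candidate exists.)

Pairwise majorities:
Dube vs Ferraro: Dube is ranked higher on 4+4+3+3+4 = 18 ballots, Ferraro on 13. Dube wins 18–13.
Dube vs Mbeki: Mbeki wins 16–15.
Dube vs Tanaka: Dube is ranked higher on 4+4+4+3+4 = 19 ballots, Tanaka on 12. Dube wins 19–12.
Dube vs Ekwueme: Dube, 23–8.
Ferraro vs Mbeki: 17 to 14, Ferraro.
Ferraro vs Tanaka: Ferraro wins 17–14.
Ferraro vs Ekwueme: Ferraro is ranked higher on 5+4+4+3 = 16 ballots, Ekwueme on 15. Ferraro wins 16–15.
Mbeki–Tanaka: Mbeki 23–8.
Mbeki vs Ekwueme: 5+4+4+3+3 = 19 for Mbeki, 12 for Ekwueme — Mbeki by 19–12.
Tanaka–Ekwueme: Ekwueme 23–8.
No candidate is unbeaten: Dube loses to Mbeki; Ferraro loses to Dube; Mbeki loses to Ferraro; Tanaka loses to Dube; Ekwueme loses to Dube. In particular Dube beats Ferraro beats Mbeki beats Dube is a majority cycle — no Condorcet winner exists.

none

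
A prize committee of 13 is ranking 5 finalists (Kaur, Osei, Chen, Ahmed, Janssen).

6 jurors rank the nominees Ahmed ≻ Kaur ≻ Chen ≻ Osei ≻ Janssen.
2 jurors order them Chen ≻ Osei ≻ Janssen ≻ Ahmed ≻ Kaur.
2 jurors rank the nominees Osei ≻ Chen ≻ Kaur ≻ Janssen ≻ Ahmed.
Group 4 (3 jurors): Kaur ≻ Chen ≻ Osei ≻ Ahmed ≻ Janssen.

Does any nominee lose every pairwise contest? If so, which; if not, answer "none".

Janssen

Head-to-head results (13 jurors):
Kaur vs Osei: 9 to 4, Kaur.
Kaur vs Chen: 9 to 4, Kaur.
Kaur vs Ahmed: Ahmed, 8–5.
Kaur–Janssen: Kaur 11–2.
Osei vs Chen: Osei preferred on 2 ballots; Chen wins 11–2.
Osei vs Ahmed: Osei, 7–6.
Osei vs Janssen: 13 to 0, Osei.
Chen vs Ahmed: Chen, 7–6.
Chen–Janssen: Chen 13–0.
Ahmed vs Janssen: Ahmed is ranked higher on 6+3 = 9 ballots, Janssen on 4. Ahmed wins 9–4.
Only Janssen has no wins; Janssen is the Condorcet loser.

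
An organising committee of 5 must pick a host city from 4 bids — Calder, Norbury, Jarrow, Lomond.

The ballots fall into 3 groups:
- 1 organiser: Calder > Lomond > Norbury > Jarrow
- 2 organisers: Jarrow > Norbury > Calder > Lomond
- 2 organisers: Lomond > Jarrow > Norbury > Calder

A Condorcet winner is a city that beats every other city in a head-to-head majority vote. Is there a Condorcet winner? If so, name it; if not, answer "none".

Head-to-head results (5 organisers):
Calder vs Norbury: Norbury wins 4–1.
Calder vs Jarrow: Jarrow, 4–1.
Calder vs Lomond: Calder wins 3–2.
Norbury–Jarrow: Jarrow 4–1.
Norbury–Lomond: Lomond 3–2.
Jarrow vs Lomond: Lomond, 3–2.
Each city drops at least one matchup (Calder loses to Norbury; Norbury loses to Jarrow; Jarrow loses to Lomond; Lomond loses to Calder); the cycle Calder > Lomond > Norbury > Calder rules out a Condorcet winner.

none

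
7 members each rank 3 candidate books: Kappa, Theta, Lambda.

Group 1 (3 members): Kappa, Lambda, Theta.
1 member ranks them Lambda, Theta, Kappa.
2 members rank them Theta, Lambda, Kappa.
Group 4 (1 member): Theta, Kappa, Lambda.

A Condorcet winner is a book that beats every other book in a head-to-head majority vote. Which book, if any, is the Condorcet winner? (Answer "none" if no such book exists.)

none

Head-to-head results (7 members):
Kappa vs Theta: Theta, 4–3.
Kappa vs Lambda: Kappa wins 4–3.
Theta vs Lambda: Lambda, 4–3.
No book is unbeaten: Kappa loses to Theta; Theta loses to Lambda; Lambda loses to Kappa. In particular Kappa beats Lambda beats Theta beats Kappa is a majority cycle — no Condorcet winner exists.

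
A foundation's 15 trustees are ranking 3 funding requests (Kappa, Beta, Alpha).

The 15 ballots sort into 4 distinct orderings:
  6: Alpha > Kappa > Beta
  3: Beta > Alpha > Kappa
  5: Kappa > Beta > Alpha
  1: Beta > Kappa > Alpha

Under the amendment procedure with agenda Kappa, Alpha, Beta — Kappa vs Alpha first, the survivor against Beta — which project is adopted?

Beta

Round 1: Kappa vs Alpha — 6–9, Alpha advances.
Round 2: Alpha vs Beta — 6–9, Beta advances.
The agenda winner is Beta.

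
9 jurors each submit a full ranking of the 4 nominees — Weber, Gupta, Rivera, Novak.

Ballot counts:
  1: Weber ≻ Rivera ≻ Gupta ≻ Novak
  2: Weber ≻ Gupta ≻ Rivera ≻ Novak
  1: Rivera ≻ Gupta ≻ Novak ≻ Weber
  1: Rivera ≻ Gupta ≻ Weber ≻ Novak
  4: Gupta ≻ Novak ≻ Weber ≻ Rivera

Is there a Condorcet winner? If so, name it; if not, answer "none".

Check each pair by majority over 9 ballots:
Weber–Gupta: Gupta 6–3.
Weber vs Rivera: 7 to 2, Weber.
Weber vs Novak: Novak, 5–4.
Gupta vs Rivera: Gupta wins 6–3.
Gupta vs Novak: Gupta, 9–0.
Rivera vs Novak: Rivera preferred on 1+2+1+1 = 5 ballots; Rivera wins 5–4.
Gupta defeats every rival head-to-head and is the Condorcet winner.

Gupta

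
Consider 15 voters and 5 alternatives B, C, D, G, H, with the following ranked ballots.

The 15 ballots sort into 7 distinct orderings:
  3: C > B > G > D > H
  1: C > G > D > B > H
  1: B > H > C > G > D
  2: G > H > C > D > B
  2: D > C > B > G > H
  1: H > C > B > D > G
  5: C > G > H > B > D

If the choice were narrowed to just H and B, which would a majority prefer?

H

Ballots ranking H above B: 2 + 1 + 5 = 8.
Ballots ranking B above H: 15 − 8 = 7.
H wins the head-to-head 8–7.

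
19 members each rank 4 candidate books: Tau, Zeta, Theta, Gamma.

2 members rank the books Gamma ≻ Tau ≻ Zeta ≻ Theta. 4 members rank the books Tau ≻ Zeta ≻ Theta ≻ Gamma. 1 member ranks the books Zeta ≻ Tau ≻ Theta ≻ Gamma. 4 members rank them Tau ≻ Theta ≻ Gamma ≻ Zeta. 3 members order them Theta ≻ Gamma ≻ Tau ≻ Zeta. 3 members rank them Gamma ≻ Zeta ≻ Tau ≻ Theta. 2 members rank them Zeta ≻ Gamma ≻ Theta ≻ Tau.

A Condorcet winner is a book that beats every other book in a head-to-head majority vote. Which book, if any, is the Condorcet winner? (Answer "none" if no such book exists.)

Head-to-head results (19 members):
Tau vs Zeta: Tau is ranked higher on 2+4+4+3 = 13 ballots, Zeta on 6. Tau wins 13–6.
Tau vs Theta: Tau is ranked higher on 2+4+1+4+3 = 14 ballots, Theta on 5. Tau wins 14–5.
Tau vs Gamma: 4+1+4 = 9 for Tau, 10 for Gamma — Gamma by 10–9.
Zeta vs Theta: 2+4+1+3+2 = 12 for Zeta, 7 for Theta — Zeta by 12–7.
Zeta vs Gamma: 7 to 12, Gamma.
Theta vs Gamma: 12 to 7, Theta.
Every book loses at least once (Tau loses to Gamma; Zeta loses to Tau; Theta loses to Tau; Gamma loses to Theta). The majority relation contains the cycle Tau beats Theta beats Gamma beats Tau, so there is no Condorcet winner.

none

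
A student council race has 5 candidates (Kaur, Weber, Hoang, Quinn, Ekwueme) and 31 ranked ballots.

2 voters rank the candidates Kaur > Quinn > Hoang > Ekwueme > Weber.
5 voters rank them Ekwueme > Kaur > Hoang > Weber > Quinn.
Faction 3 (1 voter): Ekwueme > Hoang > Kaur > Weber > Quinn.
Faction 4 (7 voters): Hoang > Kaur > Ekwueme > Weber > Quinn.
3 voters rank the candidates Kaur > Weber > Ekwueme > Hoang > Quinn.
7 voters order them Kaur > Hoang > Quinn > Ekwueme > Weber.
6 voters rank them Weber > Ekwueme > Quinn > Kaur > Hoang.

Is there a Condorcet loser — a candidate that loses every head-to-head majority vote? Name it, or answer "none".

Quinn

Head-to-head results (31 voters):
Kaur vs Weber: Kaur is ranked higher on 2+5+1+7+3+7 = 25 ballots, Weber on 6. Kaur wins 25–6.
Kaur vs Hoang: 23 to 8, Kaur.
Kaur vs Quinn: 2+5+1+7+3+7 = 25 for Kaur, 6 for Quinn — Kaur by 25–6.
Kaur vs Ekwueme: Kaur, 19–12.
Weber vs Hoang: Hoang wins 22–9.
Weber vs Quinn: Weber is ranked higher on 5+1+7+3+6 = 22 ballots, Quinn on 9. Weber wins 22–9.
Weber vs Ekwueme: Ekwueme wins 22–9.
Hoang vs Quinn: Hoang wins 23–8.
Hoang vs Ekwueme: Hoang, 16–15.
Quinn vs Ekwueme: Ekwueme, 22–9.
Quinn loses to every other candidate — it is the Condorcet loser.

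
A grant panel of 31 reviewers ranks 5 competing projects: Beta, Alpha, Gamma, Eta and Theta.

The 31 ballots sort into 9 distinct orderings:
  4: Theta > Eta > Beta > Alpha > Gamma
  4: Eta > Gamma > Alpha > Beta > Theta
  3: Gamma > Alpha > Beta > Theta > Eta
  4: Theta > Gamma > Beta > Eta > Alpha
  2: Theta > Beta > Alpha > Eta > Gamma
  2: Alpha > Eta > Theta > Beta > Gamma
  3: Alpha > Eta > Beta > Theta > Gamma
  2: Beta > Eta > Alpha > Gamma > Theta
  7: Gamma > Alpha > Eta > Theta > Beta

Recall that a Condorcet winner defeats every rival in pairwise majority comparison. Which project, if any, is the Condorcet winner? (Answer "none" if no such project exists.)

none

Head-to-head results (31 reviewers):
Beta vs Alpha: Alpha, 19–12.
Beta vs Gamma: 13 to 18, Gamma.
Beta vs Eta: 11 to 20, Eta.
Beta vs Theta: Beta preferred on 4+3+3+2 = 12 ballots; Theta wins 19–12.
Alpha vs Gamma: Gamma, 18–13.
Alpha vs Eta: Alpha preferred on 3+2+2+3+7 = 17 ballots; Alpha wins 17–14.
Alpha vs Theta: 4+3+2+3+2+7 = 21 for Alpha, 10 for Theta — Alpha by 21–10.
Gamma vs Eta: Eta wins 17–14.
Gamma–Theta: Gamma 16–15.
Eta vs Theta: 4+2+3+2+7 = 18 for Eta, 13 for Theta — Eta by 18–13.
No project is unbeaten: Beta loses to Alpha; Alpha loses to Gamma; Gamma loses to Eta; Eta loses to Alpha; Theta loses to Alpha. In particular Alpha > Eta > Gamma > Alpha is a majority cycle — no Condorcet winner exists.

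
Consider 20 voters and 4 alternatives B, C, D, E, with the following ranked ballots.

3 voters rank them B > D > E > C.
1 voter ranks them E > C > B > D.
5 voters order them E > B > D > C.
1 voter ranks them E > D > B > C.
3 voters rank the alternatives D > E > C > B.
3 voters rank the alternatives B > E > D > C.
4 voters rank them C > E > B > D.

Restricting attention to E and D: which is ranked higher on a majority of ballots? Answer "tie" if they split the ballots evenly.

Ballots ranking E above D: 1 + 5 + 1 + 3 + 4 = 14.
Ballots ranking D above E: 20 − 14 = 6.
E wins the head-to-head 14–6.

E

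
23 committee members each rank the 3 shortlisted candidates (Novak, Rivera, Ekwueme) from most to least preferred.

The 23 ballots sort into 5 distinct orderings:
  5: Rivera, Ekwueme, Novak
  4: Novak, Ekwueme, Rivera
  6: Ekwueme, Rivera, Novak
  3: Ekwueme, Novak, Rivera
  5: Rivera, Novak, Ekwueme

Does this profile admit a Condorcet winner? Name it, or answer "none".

Head-to-head results (23 committee members):
Novak vs Rivera: Rivera, 16–7.
Novak–Ekwueme: Ekwueme 14–9.
Rivera vs Ekwueme: Ekwueme wins 13–10.
Ekwueme wins every pairwise contest, so Ekwueme is the Condorcet winner.

Ekwueme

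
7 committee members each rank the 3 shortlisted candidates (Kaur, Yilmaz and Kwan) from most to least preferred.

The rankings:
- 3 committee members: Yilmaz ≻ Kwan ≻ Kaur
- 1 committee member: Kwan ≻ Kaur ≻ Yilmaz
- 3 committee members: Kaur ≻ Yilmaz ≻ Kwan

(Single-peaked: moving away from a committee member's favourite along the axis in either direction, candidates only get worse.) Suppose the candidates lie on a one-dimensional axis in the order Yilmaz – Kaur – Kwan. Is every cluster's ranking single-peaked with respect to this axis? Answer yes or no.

Axis positions: Yilmaz=1, Kaur=2, Kwan=3.
Cluster 1: ranking walks positions 1-3-2; Kwan is ranked above Kaur even though Kaur lies between Kwan and the peak Yilmaz on the axis — preferences dip and rise again. Not single-peaked.
Cluster 2 (peak Kwan at position 3): ranking walks positions 3-2-1, expanding outward from the peak — single-peaked.
Cluster 3 (peak Kaur at position 2): ranking walks positions 2-1-3, expanding outward from the peak — single-peaked.
Cluster 1 violates single-peakedness, so the profile is not single-peaked on this axis.

no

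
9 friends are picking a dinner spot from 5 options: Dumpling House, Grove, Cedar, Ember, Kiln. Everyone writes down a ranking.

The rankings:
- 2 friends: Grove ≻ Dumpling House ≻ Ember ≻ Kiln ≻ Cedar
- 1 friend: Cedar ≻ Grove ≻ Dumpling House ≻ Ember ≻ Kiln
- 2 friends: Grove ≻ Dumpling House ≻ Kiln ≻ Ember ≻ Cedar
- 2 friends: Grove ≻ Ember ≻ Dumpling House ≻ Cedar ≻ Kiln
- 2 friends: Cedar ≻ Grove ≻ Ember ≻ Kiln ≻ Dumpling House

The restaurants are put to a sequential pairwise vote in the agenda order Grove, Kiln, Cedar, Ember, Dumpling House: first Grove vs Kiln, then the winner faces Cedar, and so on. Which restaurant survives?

Grove

Round 1: Grove vs Kiln — 9–0, Grove advances.
Round 2: Grove vs Cedar — 6–3, Grove advances.
Round 3: Grove vs Ember — 9–0, Grove advances.
Round 4: Grove vs Dumpling House — 9–0, Grove advances.
Grove survives the agenda.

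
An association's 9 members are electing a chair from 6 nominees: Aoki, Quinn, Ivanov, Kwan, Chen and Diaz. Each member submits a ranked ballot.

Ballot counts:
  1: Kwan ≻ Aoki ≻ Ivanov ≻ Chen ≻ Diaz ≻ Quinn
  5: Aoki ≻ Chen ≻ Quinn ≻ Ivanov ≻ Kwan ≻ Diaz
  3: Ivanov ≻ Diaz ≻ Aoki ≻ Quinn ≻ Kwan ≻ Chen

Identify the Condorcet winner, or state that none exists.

Aoki

Check each pair by majority over 9 ballots:
Aoki vs Quinn: Aoki wins 9–0.
Aoki vs Ivanov: Aoki, 6–3.
Aoki vs Kwan: 5+3 = 8 for Aoki, 1 for Kwan — Aoki by 8–1.
Aoki vs Chen: 9 to 0, Aoki.
Aoki vs Diaz: Aoki wins 6–3.
Quinn–Ivanov: Quinn 5–4.
Quinn–Kwan: Quinn 8–1.
Quinn–Chen: Chen 6–3.
Quinn–Diaz: Quinn 5–4.
Ivanov vs Kwan: Ivanov, 8–1.
Ivanov vs Chen: 4 to 5, Chen.
Ivanov vs Diaz: 1+5+3 = 9 for Ivanov, 0 for Diaz — Ivanov by 9–0.
Kwan vs Chen: Kwan is ranked higher on 1+3 = 4 ballots, Chen on 5. Chen wins 5–4.
Kwan vs Diaz: 1+5 = 6 for Kwan, 3 for Diaz — Kwan by 6–3.
Chen–Diaz: Chen 6–3.
Only Aoki has no losses; Aoki is the Condorcet winner.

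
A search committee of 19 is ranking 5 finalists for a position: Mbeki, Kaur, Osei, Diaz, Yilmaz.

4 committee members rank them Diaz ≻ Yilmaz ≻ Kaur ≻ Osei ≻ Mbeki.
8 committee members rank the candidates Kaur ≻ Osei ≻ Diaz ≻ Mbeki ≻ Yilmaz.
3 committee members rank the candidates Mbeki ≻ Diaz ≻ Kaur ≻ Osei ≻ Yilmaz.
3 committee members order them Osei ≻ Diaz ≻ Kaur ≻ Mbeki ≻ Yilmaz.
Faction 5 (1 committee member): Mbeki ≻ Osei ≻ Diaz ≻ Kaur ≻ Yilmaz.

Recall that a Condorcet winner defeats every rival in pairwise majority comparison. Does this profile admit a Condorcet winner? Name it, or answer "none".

none

Pairwise majorities:
Mbeki–Kaur: Kaur 15–4.
Mbeki–Osei: Osei 15–4.
Mbeki–Diaz: Diaz 15–4.
Mbeki–Yilmaz: Mbeki 15–4.
Kaur vs Osei: Kaur, 15–4.
Kaur vs Diaz: Diaz wins 11–8.
Kaur–Yilmaz: Kaur 15–4.
Osei–Diaz: Osei 12–7.
Osei vs Yilmaz: Osei, 15–4.
Diaz–Yilmaz: Diaz 19–0.
Every candidate loses at least once (Mbeki loses to Kaur; Kaur loses to Diaz; Osei loses to Kaur; Diaz loses to Osei; Yilmaz loses to Mbeki). The majority relation contains the cycle Kaur beats Osei beats Diaz beats Kaur, so there is no Condorcet winner.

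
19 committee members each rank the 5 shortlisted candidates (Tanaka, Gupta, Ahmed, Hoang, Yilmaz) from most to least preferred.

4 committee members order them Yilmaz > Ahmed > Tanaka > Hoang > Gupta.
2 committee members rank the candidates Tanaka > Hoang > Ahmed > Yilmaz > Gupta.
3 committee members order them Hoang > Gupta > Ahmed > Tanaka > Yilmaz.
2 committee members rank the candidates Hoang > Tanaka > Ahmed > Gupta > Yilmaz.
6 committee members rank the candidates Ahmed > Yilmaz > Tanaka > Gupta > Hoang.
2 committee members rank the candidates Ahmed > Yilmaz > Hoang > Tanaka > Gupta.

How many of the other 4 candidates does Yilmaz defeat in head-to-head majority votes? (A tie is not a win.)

Yilmaz against each rival (19 committee members):
Yilmaz vs Tanaka: Yilmaz, 12–7.
Yilmaz vs Gupta: Yilmaz is ranked higher on 4+2+6+2 = 14 ballots, Gupta on 5. Yilmaz wins 14–5.
Yilmaz vs Ahmed: Ahmed wins 15–4.
Yilmaz vs Hoang: Yilmaz, 12–7.
Yilmaz beats Tanaka, Gupta, Hoang; loses to Ahmed — 3 pairwise wins.

3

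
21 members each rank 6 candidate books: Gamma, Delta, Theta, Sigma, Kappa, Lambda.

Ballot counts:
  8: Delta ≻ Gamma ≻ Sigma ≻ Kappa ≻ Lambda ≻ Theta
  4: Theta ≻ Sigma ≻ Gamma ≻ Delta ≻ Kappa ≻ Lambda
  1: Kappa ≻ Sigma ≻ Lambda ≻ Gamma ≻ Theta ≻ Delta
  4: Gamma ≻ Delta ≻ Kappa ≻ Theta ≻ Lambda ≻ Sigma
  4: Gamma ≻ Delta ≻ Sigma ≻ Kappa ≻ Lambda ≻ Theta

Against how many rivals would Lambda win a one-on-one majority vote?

1

Lambda against each rival (21 members):
Lambda vs Gamma: Lambda is ranked higher on 1 ballot, Gamma on 20. Gamma wins 20–1.
Lambda vs Delta: Lambda preferred on 1 ballot; Delta wins 20–1.
Lambda vs Theta: Lambda wins 13–8.
Lambda vs Sigma: 4 to 17, Sigma.
Lambda–Kappa: Kappa 21–0.
Lambda beats Theta; loses to Gamma, Delta, Sigma, Kappa — 1 pairwise win.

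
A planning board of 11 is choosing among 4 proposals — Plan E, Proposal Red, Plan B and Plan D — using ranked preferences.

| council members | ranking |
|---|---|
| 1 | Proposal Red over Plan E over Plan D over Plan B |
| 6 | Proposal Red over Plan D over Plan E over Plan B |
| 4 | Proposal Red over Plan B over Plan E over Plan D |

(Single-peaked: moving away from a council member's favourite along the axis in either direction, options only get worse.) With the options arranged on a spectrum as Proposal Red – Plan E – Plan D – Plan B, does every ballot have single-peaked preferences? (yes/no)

Axis positions: Proposal Red=1, Plan E=2, Plan D=3, Plan B=4.
Ballot type 1 (peak Proposal Red at position 1): ranking walks positions 1-2-3-4, expanding outward from the peak — single-peaked.
Ballot type 2: ranking walks positions 1-3-2-4; Plan D is ranked above Plan E even though Plan E lies between Plan D and the peak Proposal Red on the axis — preferences dip and rise again. Not single-peaked.
Ballot type 3: ranking walks positions 1-4-2-3; Plan B is ranked above Plan E even though Plan E lies between Plan B and the peak Proposal Red on the axis — preferences dip and rise again. Not single-peaked.
Ballot type 2 violates single-peakedness, so the profile is not single-peaked on this axis.

no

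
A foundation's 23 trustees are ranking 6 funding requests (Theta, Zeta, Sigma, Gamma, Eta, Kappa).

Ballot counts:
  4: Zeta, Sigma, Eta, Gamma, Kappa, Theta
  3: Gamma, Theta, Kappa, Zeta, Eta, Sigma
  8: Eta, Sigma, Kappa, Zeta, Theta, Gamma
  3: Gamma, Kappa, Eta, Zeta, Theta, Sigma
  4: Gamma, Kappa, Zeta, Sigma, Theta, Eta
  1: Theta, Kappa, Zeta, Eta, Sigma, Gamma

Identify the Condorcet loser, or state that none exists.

Head-to-head results (23 reviewers):
Theta vs Zeta: Zeta wins 19–4.
Theta vs Sigma: Sigma wins 16–7.
Theta vs Gamma: Theta preferred on 8+1 = 9 ballots; Gamma wins 14–9.
Theta–Eta: Eta 15–8.
Theta vs Kappa: Kappa, 19–4.
Zeta vs Sigma: Zeta preferred on 4+3+3+4+1 = 15 ballots; Zeta wins 15–8.
Zeta vs Gamma: Zeta is ranked higher on 4+8+1 = 13 ballots, Gamma on 10. Zeta wins 13–10.
Zeta vs Eta: Zeta is ranked higher on 4+3+4+1 = 12 ballots, Eta on 11. Zeta wins 12–11.
Zeta vs Kappa: Kappa wins 19–4.
Sigma vs Gamma: 13 to 10, Sigma.
Sigma vs Eta: Eta wins 15–8.
Sigma vs Kappa: Sigma, 12–11.
Gamma vs Eta: Eta wins 13–10.
Gamma vs Kappa: Gamma wins 14–9.
Eta–Kappa: Eta 12–11.
Theta loses to every other project — it is the Condorcet loser.

Theta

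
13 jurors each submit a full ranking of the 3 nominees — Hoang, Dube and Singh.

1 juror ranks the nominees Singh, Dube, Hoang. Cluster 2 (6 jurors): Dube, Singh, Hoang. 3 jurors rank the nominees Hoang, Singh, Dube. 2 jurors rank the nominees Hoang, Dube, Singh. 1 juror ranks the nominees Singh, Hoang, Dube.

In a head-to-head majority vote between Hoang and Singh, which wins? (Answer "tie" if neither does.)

Ballots ranking Hoang above Singh: 3 + 2 = 5.
Ballots ranking Singh above Hoang: 13 − 5 = 8.
Singh wins the head-to-head 8–5.

Singh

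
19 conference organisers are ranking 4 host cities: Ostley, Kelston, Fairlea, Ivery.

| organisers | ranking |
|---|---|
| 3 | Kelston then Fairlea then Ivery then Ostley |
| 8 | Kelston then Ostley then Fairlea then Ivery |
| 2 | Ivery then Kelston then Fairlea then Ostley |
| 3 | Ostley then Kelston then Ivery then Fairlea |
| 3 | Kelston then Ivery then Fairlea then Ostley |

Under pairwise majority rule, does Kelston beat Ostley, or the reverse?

Ballots ranking Kelston above Ostley: 3 + 8 + 2 + 3 = 16.
Ballots ranking Ostley above Kelston: 19 − 16 = 3.
Kelston wins the head-to-head 16–3.

Kelston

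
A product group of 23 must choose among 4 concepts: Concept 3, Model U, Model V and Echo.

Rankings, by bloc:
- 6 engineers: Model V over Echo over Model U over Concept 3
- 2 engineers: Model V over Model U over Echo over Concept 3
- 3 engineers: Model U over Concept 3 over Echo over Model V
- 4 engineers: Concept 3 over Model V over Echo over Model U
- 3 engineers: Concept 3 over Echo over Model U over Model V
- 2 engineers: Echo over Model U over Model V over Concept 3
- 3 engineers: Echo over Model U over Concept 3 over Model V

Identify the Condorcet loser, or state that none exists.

Head-to-head results (23 engineers):
Concept 3 vs Model U: Concept 3 preferred on 4+3 = 7 ballots; Model U wins 16–7.
Concept 3–Model V: Concept 3 13–10.
Concept 3 vs Echo: Echo wins 13–10.
Model U vs Model V: Model V wins 12–11.
Model U–Echo: Echo 18–5.
Model V–Echo: Model V 12–11.
Each design has at least one pairwise win (Concept 3 beats Model V; Model U beats Concept 3; Model V beats Model U; Echo beats Concept 3) — no Condorcet loser.

none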